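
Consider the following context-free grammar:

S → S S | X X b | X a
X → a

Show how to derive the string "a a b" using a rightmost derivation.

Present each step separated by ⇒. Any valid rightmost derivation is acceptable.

S ⇒ X X b ⇒ X a b ⇒ a a b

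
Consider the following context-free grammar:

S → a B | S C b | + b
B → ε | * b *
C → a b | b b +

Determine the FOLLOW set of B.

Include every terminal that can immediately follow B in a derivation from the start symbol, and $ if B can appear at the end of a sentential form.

We compute FOLLOW(B) using the standard algorithm.
FOLLOW(S) starts with {$}.
FIRST(B) = {*, ε}
FIRST(C) = {a, b}
FIRST(S) = {+, a}
FOLLOW(B) = {$, a, b}
FOLLOW(C) = {b}
FOLLOW(S) = {$, a, b}
Therefore, FOLLOW(B) = {$, a, b}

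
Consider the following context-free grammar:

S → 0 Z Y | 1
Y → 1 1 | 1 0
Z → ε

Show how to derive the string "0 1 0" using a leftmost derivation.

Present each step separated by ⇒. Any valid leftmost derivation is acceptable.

S ⇒ 0 Z Y ⇒ 0 Y ⇒ 0 1 0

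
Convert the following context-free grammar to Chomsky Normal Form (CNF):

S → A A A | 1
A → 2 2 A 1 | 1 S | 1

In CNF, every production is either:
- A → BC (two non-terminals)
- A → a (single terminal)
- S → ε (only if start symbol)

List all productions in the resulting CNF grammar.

S → 1; T2 → 2; T1 → 1; A → 1; S → A X0; X0 → A A; A → T2 X1; X1 → T2 X2; X2 → A T1; A → T1 S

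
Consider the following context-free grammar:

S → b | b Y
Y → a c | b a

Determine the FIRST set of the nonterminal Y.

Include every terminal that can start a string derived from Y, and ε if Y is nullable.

We compute FIRST(Y) using the standard algorithm.
FIRST(S) = {b}
FIRST(Y) = {a, b}
Therefore, FIRST(Y) = {a, b}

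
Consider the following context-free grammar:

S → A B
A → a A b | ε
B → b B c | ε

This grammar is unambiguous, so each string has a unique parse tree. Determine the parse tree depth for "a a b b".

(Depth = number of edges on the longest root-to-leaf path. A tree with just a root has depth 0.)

4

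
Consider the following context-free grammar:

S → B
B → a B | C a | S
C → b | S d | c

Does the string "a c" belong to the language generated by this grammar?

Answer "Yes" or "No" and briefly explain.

No - no valid derivation exists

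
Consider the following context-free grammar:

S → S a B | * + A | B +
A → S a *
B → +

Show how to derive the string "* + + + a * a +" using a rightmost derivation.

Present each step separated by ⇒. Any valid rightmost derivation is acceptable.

S ⇒ S a B ⇒ S a + ⇒ * + A a + ⇒ * + S a * a + ⇒ * + B + a * a + ⇒ * + + + a * a +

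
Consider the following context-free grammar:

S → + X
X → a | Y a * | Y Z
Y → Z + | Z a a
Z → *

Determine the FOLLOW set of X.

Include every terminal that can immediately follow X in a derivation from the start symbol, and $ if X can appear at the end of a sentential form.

We compute FOLLOW(X) using the standard algorithm.
FOLLOW(S) starts with {$}.
FIRST(S) = {+}
FIRST(X) = {*, a}
FIRST(Y) = {*}
FIRST(Z) = {*}
FOLLOW(S) = {$}
FOLLOW(X) = {$}
FOLLOW(Y) = {*, a}
FOLLOW(Z) = {$, +, a}
Therefore, FOLLOW(X) = {$}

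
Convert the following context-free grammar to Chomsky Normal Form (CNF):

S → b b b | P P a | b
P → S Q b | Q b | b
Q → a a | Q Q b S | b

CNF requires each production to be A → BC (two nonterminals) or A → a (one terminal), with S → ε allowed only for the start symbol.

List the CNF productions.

TB → b; TA → a; S → b; P → b; Q → b; S → TB X0; X0 → TB TB; S → P X1; X1 → P TA; P → S X2; X2 → Q TB; P → Q TB; Q → TA TA; Q → Q X3; X3 → Q X4; X4 → TB S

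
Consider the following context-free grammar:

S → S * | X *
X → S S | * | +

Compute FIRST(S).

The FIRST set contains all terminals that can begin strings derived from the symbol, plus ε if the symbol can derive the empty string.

We compute FIRST(S) using the standard algorithm.
FIRST(S) = {*, +}
FIRST(X) = {*, +}
Therefore, FIRST(S) = {*, +}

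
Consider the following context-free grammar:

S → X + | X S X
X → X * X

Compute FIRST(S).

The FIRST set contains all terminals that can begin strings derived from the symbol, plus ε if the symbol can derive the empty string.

We compute FIRST(S) using the standard algorithm.
FIRST(S) = {}
FIRST(X) = {}
Therefore, FIRST(S) = {}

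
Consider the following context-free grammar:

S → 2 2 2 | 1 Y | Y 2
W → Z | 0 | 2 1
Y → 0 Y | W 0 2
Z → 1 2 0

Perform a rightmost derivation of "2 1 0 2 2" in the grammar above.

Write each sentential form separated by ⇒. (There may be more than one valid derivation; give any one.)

S ⇒ Y 2 ⇒ W 0 2 2 ⇒ 2 1 0 2 2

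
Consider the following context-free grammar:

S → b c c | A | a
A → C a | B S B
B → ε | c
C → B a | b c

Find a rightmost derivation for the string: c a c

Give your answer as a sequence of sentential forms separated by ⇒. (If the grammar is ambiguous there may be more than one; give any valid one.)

S ⇒ A ⇒ B S B ⇒ B S c ⇒ B a c ⇒ c a c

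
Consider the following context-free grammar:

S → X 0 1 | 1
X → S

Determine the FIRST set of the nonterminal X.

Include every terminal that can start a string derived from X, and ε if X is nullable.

We compute FIRST(X) using the standard algorithm.
FIRST(S) = {1}
FIRST(X) = {1}
Therefore, FIRST(X) = {1}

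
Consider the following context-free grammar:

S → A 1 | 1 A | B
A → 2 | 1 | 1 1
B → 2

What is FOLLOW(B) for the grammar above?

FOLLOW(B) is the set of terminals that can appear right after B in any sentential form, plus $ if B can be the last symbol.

We compute FOLLOW(B) using the standard algorithm.
FOLLOW(S) starts with {$}.
FIRST(A) = {1, 2}
FIRST(B) = {2}
FIRST(S) = {1, 2}
FOLLOW(A) = {$, 1}
FOLLOW(B) = {$}
FOLLOW(S) = {$}
Therefore, FOLLOW(B) = {$}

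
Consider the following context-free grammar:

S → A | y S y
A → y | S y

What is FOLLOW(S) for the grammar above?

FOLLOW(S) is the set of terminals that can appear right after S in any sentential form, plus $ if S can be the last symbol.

We compute FOLLOW(S) using the standard algorithm.
FOLLOW(S) starts with {$}.
FIRST(A) = {y}
FIRST(S) = {y}
FOLLOW(A) = {$, y}
FOLLOW(S) = {$, y}
Therefore, FOLLOW(S) = {$, y}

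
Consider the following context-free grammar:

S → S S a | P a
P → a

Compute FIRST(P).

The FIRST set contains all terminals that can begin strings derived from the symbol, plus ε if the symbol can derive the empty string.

We compute FIRST(P) using the standard algorithm.
FIRST(P) = {a}
FIRST(S) = {a}
Therefore, FIRST(P) = {a}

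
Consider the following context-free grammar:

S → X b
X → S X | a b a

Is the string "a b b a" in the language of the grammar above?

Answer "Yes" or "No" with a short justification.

No - no valid derivation exists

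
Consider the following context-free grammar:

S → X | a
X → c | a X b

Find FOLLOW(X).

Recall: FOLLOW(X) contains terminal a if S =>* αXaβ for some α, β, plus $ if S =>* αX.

We compute FOLLOW(X) using the standard algorithm.
FOLLOW(S) starts with {$}.
FIRST(S) = {a, c}
FIRST(X) = {a, c}
FOLLOW(S) = {$}
FOLLOW(X) = {$, b}
Therefore, FOLLOW(X) = {$, b}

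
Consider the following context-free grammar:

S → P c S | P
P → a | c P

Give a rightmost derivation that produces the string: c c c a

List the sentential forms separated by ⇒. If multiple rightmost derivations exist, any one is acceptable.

S ⇒ P ⇒ c P ⇒ c c P ⇒ c c c P ⇒ c c c a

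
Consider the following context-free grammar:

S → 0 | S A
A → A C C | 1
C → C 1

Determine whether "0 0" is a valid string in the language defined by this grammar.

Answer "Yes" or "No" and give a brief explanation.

No - no valid derivation exists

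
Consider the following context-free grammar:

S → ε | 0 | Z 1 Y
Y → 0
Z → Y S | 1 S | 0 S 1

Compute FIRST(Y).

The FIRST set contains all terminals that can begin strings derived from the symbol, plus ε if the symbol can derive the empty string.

We compute FIRST(Y) using the standard algorithm.
FIRST(S) = {0, 1, ε}
FIRST(Y) = {0}
FIRST(Z) = {0, 1}
Therefore, FIRST(Y) = {0}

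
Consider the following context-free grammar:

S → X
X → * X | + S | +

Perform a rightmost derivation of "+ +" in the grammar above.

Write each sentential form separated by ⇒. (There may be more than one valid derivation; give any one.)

S ⇒ X ⇒ + S ⇒ + X ⇒ + +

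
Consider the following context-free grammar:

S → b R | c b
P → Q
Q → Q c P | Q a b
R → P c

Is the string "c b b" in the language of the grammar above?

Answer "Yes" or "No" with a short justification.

No - no valid derivation exists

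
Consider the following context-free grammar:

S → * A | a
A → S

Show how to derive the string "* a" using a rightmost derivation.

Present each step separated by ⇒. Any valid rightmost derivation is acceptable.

S ⇒ * A ⇒ * S ⇒ * a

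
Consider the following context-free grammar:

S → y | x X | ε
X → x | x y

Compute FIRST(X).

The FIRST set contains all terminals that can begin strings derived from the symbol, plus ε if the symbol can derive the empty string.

We compute FIRST(X) using the standard algorithm.
FIRST(S) = {x, y, ε}
FIRST(X) = {x}
Therefore, FIRST(X) = {x}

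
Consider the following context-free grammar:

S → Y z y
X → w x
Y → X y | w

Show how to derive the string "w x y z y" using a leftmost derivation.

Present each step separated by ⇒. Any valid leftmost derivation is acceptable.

S ⇒ Y z y ⇒ X y z y ⇒ w x y z y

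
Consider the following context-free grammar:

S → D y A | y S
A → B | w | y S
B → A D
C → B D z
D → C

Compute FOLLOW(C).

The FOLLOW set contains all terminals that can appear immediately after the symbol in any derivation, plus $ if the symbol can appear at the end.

We compute FOLLOW(C) using the standard algorithm.
FOLLOW(S) starts with {$}.
FIRST(A) = {w, y}
FIRST(B) = {w, y}
FIRST(C) = {w, y}
FIRST(D) = {w, y}
FIRST(S) = {w, y}
FOLLOW(A) = {$, w, y}
FOLLOW(B) = {$, w, y}
FOLLOW(C) = {$, w, y, z}
FOLLOW(D) = {$, w, y, z}
FOLLOW(S) = {$, w, y}
Therefore, FOLLOW(C) = {$, w, y, z}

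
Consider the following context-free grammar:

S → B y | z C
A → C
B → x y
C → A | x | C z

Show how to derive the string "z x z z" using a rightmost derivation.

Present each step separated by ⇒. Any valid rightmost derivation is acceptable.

S ⇒ z C ⇒ z C z ⇒ z C z z ⇒ z x z z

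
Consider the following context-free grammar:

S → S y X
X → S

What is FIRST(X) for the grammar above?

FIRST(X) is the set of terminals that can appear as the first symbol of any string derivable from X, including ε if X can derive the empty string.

We compute FIRST(X) using the standard algorithm.
FIRST(S) = {}
FIRST(X) = {}
Therefore, FIRST(X) = {}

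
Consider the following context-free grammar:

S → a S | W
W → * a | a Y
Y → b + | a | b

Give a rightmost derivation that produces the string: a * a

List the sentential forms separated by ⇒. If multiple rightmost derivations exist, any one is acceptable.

S ⇒ a S ⇒ a W ⇒ a * a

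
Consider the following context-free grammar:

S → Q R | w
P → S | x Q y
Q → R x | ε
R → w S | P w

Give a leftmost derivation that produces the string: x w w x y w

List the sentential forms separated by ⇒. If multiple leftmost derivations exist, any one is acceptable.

S ⇒ Q R ⇒ R ⇒ P w ⇒ x Q y w ⇒ x R x y w ⇒ x w S x y w ⇒ x w w x y w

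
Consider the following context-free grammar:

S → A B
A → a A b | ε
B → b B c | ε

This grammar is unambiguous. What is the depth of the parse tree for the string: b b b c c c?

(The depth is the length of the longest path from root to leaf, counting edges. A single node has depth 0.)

5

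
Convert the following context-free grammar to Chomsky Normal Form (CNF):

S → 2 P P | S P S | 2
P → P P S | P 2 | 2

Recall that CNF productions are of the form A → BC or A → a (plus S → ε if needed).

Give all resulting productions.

T2 → 2; S → 2; P → 2; S → T2 X0; X0 → P P; S → S X1; X1 → P S; P → P X2; X2 → P S; P → P T2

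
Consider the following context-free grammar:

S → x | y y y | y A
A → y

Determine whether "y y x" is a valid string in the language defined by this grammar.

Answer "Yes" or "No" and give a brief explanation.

No - no valid derivation exists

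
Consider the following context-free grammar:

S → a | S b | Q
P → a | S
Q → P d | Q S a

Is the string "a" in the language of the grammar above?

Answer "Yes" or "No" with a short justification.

Yes - a valid derivation exists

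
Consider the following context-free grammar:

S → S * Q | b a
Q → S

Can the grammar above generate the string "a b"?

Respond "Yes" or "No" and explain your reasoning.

No - no valid derivation exists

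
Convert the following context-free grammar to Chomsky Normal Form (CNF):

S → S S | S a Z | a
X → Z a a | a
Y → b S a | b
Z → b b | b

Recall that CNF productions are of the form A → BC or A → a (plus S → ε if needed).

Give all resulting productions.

TA → a; S → a; X → a; TB → b; Y → b; Z → b; S → S S; S → S X0; X0 → TA Z; X → Z X1; X1 → TA TA; Y → TB X2; X2 → S TA; Z → TB TB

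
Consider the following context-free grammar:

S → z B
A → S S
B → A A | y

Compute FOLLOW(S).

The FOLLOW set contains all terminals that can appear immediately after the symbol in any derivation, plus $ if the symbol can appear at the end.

We compute FOLLOW(S) using the standard algorithm.
FOLLOW(S) starts with {$}.
FIRST(A) = {z}
FIRST(B) = {y, z}
FIRST(S) = {z}
FOLLOW(A) = {$, z}
FOLLOW(B) = {$, z}
FOLLOW(S) = {$, z}
Therefore, FOLLOW(S) = {$, z}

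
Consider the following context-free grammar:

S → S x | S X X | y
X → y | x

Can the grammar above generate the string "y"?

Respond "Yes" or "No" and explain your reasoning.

Yes - a valid derivation exists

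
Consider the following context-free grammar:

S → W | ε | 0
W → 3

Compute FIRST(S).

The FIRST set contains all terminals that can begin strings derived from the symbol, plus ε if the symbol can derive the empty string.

We compute FIRST(S) using the standard algorithm.
FIRST(S) = {0, 3, ε}
FIRST(W) = {3}
Therefore, FIRST(S) = {0, 3, ε}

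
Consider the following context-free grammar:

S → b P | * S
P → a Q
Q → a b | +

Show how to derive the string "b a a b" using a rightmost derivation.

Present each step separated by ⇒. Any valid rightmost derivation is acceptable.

S ⇒ b P ⇒ b a Q ⇒ b a a b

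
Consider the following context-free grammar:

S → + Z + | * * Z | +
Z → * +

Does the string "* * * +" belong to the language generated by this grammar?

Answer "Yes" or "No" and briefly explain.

Yes - a valid derivation exists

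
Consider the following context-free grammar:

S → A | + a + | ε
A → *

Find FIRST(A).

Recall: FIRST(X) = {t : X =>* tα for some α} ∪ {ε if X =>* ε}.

We compute FIRST(A) using the standard algorithm.
FIRST(A) = {*}
FIRST(S) = {*, +, ε}
Therefore, FIRST(A) = {*}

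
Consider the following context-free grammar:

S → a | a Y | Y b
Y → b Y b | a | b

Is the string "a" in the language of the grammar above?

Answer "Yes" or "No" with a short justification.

Yes - a valid derivation exists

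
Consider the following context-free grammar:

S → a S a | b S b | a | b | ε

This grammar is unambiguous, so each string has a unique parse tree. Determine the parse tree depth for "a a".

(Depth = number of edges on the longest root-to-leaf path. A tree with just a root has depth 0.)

2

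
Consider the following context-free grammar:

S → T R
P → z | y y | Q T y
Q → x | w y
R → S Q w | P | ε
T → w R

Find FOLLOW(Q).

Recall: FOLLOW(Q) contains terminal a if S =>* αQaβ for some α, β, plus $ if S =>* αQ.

We compute FOLLOW(Q) using the standard algorithm.
FOLLOW(S) starts with {$}.
FIRST(P) = {w, x, y, z}
FIRST(Q) = {w, x}
FIRST(R) = {w, x, y, z, ε}
FIRST(S) = {w}
FIRST(T) = {w}
FOLLOW(P) = {$, w, x, y, z}
FOLLOW(Q) = {w}
FOLLOW(R) = {$, w, x, y, z}
FOLLOW(S) = {$, w, x}
FOLLOW(T) = {$, w, x, y, z}
Therefore, FOLLOW(Q) = {w}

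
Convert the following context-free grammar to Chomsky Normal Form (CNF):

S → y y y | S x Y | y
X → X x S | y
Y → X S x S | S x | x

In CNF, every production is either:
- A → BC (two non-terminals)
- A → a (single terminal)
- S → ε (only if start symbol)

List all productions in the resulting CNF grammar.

TY → y; TX → x; S → y; X → y; Y → x; S → TY X0; X0 → TY TY; S → S X1; X1 → TX Y; X → X X2; X2 → TX S; Y → X X3; X3 → S X4; X4 → TX S; Y → S TX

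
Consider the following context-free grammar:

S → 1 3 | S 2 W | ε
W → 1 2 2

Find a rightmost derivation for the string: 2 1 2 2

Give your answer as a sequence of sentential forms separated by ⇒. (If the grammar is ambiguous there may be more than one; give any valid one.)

S ⇒ S 2 W ⇒ S 2 1 2 2 ⇒ 2 1 2 2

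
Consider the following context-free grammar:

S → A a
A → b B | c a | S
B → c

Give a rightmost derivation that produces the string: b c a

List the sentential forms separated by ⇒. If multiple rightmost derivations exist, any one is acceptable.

S ⇒ A a ⇒ b B a ⇒ b c a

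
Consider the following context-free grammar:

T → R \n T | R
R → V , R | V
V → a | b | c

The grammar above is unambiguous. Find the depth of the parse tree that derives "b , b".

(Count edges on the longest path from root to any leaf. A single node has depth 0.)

4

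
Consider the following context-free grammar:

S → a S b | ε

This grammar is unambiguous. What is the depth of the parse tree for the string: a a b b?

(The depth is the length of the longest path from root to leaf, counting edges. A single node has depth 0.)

3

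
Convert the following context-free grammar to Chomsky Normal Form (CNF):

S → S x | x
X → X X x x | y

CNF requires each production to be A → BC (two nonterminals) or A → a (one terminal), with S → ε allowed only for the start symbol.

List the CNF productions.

TX → x; S → x; X → y; S → S TX; X → X X0; X0 → X X1; X1 → TX TX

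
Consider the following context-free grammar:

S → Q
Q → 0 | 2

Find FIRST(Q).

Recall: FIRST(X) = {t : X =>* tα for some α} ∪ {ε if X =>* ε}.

We compute FIRST(Q) using the standard algorithm.
FIRST(Q) = {0, 2}
FIRST(S) = {0, 2}
Therefore, FIRST(Q) = {0, 2}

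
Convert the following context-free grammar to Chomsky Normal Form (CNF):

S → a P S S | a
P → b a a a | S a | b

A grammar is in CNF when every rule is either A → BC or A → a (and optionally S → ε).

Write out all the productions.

TA → a; S → a; TB → b; P → b; S → TA X0; X0 → P X1; X1 → S S; P → TB X2; X2 → TA X3; X3 → TA TA; P → S TA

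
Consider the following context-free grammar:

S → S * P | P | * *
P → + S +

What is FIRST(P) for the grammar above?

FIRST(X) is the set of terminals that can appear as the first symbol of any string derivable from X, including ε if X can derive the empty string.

We compute FIRST(P) using the standard algorithm.
FIRST(P) = {+}
FIRST(S) = {*, +}
Therefore, FIRST(P) = {+}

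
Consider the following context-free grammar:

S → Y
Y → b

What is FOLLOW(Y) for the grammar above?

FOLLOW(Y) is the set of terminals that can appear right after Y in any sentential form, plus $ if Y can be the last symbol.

We compute FOLLOW(Y) using the standard algorithm.
FOLLOW(S) starts with {$}.
FIRST(S) = {b}
FIRST(Y) = {b}
FOLLOW(S) = {$}
FOLLOW(Y) = {$}
Therefore, FOLLOW(Y) = {$}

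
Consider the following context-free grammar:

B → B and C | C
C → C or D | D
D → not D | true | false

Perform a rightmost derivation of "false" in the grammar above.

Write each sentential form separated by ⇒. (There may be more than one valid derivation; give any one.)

B ⇒ C ⇒ D ⇒ false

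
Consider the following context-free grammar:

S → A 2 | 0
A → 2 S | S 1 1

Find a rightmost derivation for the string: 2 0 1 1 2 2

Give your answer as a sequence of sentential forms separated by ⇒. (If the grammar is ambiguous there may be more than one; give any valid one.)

S ⇒ A 2 ⇒ 2 S 2 ⇒ 2 A 2 2 ⇒ 2 S 1 1 2 2 ⇒ 2 0 1 1 2 2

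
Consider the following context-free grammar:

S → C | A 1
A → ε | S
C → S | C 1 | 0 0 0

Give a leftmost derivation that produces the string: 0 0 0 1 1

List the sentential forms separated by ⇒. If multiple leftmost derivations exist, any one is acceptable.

S ⇒ C ⇒ C 1 ⇒ C 1 1 ⇒ 0 0 0 1 1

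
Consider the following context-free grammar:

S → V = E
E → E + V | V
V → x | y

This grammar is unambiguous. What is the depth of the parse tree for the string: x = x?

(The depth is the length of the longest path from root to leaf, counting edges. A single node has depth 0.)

3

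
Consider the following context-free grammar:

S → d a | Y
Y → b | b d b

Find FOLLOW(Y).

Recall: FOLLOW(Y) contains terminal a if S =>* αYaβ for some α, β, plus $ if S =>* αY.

We compute FOLLOW(Y) using the standard algorithm.
FOLLOW(S) starts with {$}.
FIRST(S) = {b, d}
FIRST(Y) = {b}
FOLLOW(S) = {$}
FOLLOW(Y) = {$}
Therefore, FOLLOW(Y) = {$}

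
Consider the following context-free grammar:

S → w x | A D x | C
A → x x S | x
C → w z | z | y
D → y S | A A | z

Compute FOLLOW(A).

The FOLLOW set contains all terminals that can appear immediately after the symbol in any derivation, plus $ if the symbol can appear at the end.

We compute FOLLOW(A) using the standard algorithm.
FOLLOW(S) starts with {$}.
FIRST(A) = {x}
FIRST(C) = {w, y, z}
FIRST(D) = {x, y, z}
FIRST(S) = {w, x, y, z}
FOLLOW(A) = {x, y, z}
FOLLOW(C) = {$, x, y, z}
FOLLOW(D) = {x}
FOLLOW(S) = {$, x, y, z}
Therefore, FOLLOW(A) = {x, y, z}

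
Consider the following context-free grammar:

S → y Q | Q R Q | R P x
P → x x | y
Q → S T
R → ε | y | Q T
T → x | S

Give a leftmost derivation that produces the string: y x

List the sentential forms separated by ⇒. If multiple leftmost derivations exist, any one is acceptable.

S ⇒ R P x ⇒ P x ⇒ y x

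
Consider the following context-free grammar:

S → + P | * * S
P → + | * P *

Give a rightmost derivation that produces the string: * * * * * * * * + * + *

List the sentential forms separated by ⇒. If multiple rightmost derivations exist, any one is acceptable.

S ⇒ * * S ⇒ * * * * S ⇒ * * * * * * S ⇒ * * * * * * * * S ⇒ * * * * * * * * + P ⇒ * * * * * * * * + * P * ⇒ * * * * * * * * + * + *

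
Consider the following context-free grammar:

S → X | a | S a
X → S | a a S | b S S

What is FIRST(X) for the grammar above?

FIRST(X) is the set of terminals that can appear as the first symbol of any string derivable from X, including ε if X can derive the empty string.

We compute FIRST(X) using the standard algorithm.
FIRST(S) = {a, b}
FIRST(X) = {a, b}
Therefore, FIRST(X) = {a, b}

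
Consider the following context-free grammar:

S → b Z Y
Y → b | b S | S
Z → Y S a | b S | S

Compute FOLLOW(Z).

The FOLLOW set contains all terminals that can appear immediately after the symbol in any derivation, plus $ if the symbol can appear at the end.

We compute FOLLOW(Z) using the standard algorithm.
FOLLOW(S) starts with {$}.
FIRST(S) = {b}
FIRST(Y) = {b}
FIRST(Z) = {b}
FOLLOW(S) = {$, a, b}
FOLLOW(Y) = {$, a, b}
FOLLOW(Z) = {b}
Therefore, FOLLOW(Z) = {b}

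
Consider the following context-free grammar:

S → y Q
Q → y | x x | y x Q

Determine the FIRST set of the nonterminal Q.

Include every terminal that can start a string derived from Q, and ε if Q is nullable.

We compute FIRST(Q) using the standard algorithm.
FIRST(Q) = {x, y}
FIRST(S) = {y}
Therefore, FIRST(Q) = {x, y}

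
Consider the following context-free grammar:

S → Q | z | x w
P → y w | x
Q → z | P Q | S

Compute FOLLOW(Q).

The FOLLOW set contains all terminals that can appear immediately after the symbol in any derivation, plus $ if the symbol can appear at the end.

We compute FOLLOW(Q) using the standard algorithm.
FOLLOW(S) starts with {$}.
FIRST(P) = {x, y}
FIRST(Q) = {x, y, z}
FIRST(S) = {x, y, z}
FOLLOW(P) = {x, y, z}
FOLLOW(Q) = {$}
FOLLOW(S) = {$}
Therefore, FOLLOW(Q) = {$}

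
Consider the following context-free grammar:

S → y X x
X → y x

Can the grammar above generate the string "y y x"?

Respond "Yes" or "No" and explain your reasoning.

No - no valid derivation exists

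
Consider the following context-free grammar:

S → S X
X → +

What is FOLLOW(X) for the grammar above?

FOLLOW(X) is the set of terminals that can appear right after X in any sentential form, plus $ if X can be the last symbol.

We compute FOLLOW(X) using the standard algorithm.
FOLLOW(S) starts with {$}.
FIRST(S) = {}
FIRST(X) = {+}
FOLLOW(S) = {$, +}
FOLLOW(X) = {$, +}
Therefore, FOLLOW(X) = {$, +}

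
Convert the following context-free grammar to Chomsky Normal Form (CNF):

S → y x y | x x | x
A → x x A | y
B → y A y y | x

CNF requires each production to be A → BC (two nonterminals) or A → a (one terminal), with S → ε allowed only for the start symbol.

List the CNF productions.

TY → y; TX → x; S → x; A → y; B → x; S → TY X0; X0 → TX TY; S → TX TX; A → TX X1; X1 → TX A; B → TY X2; X2 → A X3; X3 → TY TY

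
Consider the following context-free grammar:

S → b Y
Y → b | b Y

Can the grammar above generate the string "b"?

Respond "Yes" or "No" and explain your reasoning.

No - no valid derivation exists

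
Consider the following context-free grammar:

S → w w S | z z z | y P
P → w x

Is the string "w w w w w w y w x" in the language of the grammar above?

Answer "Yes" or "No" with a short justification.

Yes - a valid derivation exists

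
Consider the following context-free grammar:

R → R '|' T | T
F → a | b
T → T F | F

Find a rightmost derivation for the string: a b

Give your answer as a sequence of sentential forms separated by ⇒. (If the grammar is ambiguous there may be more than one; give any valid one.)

R ⇒ T ⇒ T F ⇒ T b ⇒ F b ⇒ a b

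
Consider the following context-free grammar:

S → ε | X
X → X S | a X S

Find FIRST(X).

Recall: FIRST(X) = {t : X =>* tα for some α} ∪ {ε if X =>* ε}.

We compute FIRST(X) using the standard algorithm.
FIRST(S) = {a, ε}
FIRST(X) = {a}
Therefore, FIRST(X) = {a}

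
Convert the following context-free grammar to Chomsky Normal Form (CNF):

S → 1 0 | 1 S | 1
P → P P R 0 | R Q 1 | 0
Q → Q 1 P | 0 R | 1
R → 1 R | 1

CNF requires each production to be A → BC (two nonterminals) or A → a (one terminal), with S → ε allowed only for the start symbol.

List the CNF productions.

T1 → 1; T0 → 0; S → 1; P → 0; Q → 1; R → 1; S → T1 T0; S → T1 S; P → P X0; X0 → P X1; X1 → R T0; P → R X2; X2 → Q T1; Q → Q X3; X3 → T1 P; Q → T0 R; R → T1 R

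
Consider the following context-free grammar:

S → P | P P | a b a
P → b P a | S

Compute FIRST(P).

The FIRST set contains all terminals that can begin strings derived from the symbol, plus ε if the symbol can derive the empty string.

We compute FIRST(P) using the standard algorithm.
FIRST(P) = {a, b}
FIRST(S) = {a, b}
Therefore, FIRST(P) = {a, b}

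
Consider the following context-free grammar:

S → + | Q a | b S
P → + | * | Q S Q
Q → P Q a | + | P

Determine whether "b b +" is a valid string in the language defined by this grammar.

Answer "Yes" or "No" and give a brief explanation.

Yes - a valid derivation exists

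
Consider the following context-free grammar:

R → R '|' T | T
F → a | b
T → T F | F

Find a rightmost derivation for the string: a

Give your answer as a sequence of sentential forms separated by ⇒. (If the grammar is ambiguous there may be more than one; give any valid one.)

R ⇒ T ⇒ F ⇒ a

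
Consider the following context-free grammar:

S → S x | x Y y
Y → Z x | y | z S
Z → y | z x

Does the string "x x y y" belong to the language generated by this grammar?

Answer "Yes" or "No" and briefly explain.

No - no valid derivation exists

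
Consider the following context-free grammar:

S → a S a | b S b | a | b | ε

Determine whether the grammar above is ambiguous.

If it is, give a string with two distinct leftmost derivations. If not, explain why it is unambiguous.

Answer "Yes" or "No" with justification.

No - the grammar is unambiguous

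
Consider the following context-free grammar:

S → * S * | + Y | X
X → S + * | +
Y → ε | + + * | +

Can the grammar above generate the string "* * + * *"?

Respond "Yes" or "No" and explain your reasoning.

Yes - a valid derivation exists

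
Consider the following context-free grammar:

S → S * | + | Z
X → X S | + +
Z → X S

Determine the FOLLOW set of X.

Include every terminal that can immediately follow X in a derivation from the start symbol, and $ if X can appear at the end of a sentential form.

We compute FOLLOW(X) using the standard algorithm.
FOLLOW(S) starts with {$}.
FIRST(S) = {+}
FIRST(X) = {+}
FIRST(Z) = {+}
FOLLOW(S) = {$, *, +}
FOLLOW(X) = {+}
FOLLOW(Z) = {$, *, +}
Therefore, FOLLOW(X) = {+}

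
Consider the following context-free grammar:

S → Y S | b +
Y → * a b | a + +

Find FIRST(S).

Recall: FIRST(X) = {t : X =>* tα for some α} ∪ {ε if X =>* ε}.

We compute FIRST(S) using the standard algorithm.
FIRST(S) = {*, a, b}
FIRST(Y) = {*, a}
Therefore, FIRST(S) = {*, a, b}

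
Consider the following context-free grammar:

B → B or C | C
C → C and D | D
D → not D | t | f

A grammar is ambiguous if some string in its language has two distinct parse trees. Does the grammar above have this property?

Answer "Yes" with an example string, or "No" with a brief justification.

No - the grammar is unambiguous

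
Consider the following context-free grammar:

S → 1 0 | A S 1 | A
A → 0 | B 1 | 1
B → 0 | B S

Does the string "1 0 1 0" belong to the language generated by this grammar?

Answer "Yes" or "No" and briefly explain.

No - no valid derivation exists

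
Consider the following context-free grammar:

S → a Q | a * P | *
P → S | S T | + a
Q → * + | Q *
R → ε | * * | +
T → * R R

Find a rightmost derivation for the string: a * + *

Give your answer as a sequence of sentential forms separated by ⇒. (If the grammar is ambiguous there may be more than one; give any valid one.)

S ⇒ a Q ⇒ a Q * ⇒ a * + *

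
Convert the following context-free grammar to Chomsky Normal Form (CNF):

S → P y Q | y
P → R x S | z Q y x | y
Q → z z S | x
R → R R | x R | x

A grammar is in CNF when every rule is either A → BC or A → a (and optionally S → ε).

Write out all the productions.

TY → y; S → y; TX → x; TZ → z; P → y; Q → x; R → x; S → P X0; X0 → TY Q; P → R X1; X1 → TX S; P → TZ X2; X2 → Q X3; X3 → TY TX; Q → TZ X4; X4 → TZ S; R → R R; R → TX R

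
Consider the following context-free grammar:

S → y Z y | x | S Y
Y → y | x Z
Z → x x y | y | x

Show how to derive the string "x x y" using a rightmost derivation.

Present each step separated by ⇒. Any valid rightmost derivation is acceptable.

S ⇒ S Y ⇒ S x Z ⇒ S x y ⇒ x x y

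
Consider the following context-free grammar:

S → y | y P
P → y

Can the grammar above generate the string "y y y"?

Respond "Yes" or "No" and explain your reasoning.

No - no valid derivation exists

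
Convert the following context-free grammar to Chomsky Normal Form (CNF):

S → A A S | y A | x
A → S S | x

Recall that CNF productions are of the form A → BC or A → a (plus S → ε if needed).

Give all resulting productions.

TY → y; S → x; A → x; S → A X0; X0 → A S; S → TY A; A → S S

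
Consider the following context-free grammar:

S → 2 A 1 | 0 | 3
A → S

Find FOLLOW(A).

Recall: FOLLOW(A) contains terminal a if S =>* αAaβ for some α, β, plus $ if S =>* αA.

We compute FOLLOW(A) using the standard algorithm.
FOLLOW(S) starts with {$}.
FIRST(A) = {0, 2, 3}
FIRST(S) = {0, 2, 3}
FOLLOW(A) = {1}
FOLLOW(S) = {$, 1}
Therefore, FOLLOW(A) = {1}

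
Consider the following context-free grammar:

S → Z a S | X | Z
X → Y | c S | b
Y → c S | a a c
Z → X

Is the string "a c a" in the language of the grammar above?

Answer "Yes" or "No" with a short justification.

No - no valid derivation exists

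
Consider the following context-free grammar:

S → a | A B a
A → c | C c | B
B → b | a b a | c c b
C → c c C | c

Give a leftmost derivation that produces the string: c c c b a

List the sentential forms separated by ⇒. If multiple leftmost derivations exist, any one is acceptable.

S ⇒ A B a ⇒ c B a ⇒ c c c b a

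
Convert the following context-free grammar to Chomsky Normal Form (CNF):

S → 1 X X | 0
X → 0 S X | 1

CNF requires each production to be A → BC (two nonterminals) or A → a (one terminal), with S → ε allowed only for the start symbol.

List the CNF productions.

T1 → 1; S → 0; T0 → 0; X → 1; S → T1 X0; X0 → X X; X → T0 X1; X1 → S X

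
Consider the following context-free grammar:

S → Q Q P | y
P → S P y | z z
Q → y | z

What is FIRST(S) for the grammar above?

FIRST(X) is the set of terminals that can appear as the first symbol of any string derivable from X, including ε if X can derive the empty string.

We compute FIRST(S) using the standard algorithm.
FIRST(P) = {y, z}
FIRST(Q) = {y, z}
FIRST(S) = {y, z}
Therefore, FIRST(S) = {y, z}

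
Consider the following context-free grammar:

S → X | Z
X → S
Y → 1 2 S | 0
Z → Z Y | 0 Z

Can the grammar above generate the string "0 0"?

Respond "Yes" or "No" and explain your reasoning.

No - no valid derivation exists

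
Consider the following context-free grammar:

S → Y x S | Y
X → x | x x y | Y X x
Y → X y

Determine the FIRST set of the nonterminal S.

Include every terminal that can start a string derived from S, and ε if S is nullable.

We compute FIRST(S) using the standard algorithm.
FIRST(S) = {x}
FIRST(X) = {x}
FIRST(Y) = {x}
Therefore, FIRST(S) = {x}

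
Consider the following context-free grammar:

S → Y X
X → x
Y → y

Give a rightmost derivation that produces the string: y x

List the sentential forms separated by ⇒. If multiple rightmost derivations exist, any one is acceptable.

S ⇒ Y X ⇒ Y x ⇒ y x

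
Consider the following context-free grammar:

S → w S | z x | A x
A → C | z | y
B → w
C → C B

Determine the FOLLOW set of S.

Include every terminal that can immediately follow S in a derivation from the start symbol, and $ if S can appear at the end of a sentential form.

We compute FOLLOW(S) using the standard algorithm.
FOLLOW(S) starts with {$}.
FIRST(A) = {y, z}
FIRST(B) = {w}
FIRST(C) = {}
FIRST(S) = {w, y, z}
FOLLOW(A) = {x}
FOLLOW(B) = {w, x}
FOLLOW(C) = {w, x}
FOLLOW(S) = {$}
Therefore, FOLLOW(S) = {$}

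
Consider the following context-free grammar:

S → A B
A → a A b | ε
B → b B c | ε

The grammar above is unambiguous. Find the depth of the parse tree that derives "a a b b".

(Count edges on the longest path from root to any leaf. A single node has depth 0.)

4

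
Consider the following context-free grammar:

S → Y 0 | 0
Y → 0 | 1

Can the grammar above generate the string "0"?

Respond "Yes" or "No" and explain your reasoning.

Yes - a valid derivation exists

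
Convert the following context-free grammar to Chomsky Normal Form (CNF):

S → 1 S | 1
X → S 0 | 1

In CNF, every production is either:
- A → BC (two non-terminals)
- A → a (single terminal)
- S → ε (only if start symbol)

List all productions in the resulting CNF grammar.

T1 → 1; S → 1; T0 → 0; X → 1; S → T1 S; X → S T0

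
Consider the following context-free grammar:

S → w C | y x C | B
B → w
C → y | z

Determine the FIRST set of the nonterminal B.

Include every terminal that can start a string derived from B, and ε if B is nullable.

We compute FIRST(B) using the standard algorithm.
FIRST(B) = {w}
FIRST(C) = {y, z}
FIRST(S) = {w, y}
Therefore, FIRST(B) = {w}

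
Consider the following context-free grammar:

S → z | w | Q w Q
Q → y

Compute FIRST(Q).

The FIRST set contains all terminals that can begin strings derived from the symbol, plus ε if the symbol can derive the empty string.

We compute FIRST(Q) using the standard algorithm.
FIRST(Q) = {y}
FIRST(S) = {w, y, z}
Therefore, FIRST(Q) = {y}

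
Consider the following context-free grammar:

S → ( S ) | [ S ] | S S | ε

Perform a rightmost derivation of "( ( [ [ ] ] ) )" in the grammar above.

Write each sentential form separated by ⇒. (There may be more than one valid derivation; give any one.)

S ⇒ ( S ) ⇒ ( ( S ) ) ⇒ ( ( [ S ] ) ) ⇒ ( ( [ [ S ] ] ) ) ⇒ ( ( [ [ ] ] ) )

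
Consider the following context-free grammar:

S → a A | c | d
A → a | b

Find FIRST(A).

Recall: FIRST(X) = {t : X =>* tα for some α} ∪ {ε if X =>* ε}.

We compute FIRST(A) using the standard algorithm.
FIRST(A) = {a, b}
FIRST(S) = {a, c, d}
Therefore, FIRST(A) = {a, b}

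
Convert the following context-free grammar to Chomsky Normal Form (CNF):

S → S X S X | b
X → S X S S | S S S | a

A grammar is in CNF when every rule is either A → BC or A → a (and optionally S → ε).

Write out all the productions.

S → b; X → a; S → S X0; X0 → X X1; X1 → S X; X → S X2; X2 → X X3; X3 → S S; X → S X4; X4 → S S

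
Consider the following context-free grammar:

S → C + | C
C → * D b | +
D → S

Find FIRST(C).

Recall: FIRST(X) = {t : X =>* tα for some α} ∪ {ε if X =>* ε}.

We compute FIRST(C) using the standard algorithm.
FIRST(C) = {*, +}
FIRST(D) = {*, +}
FIRST(S) = {*, +}
Therefore, FIRST(C) = {*, +}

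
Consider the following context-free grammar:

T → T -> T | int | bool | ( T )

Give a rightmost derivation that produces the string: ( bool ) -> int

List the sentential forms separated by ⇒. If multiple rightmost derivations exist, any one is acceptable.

T ⇒ T -> T ⇒ T -> int ⇒ ( T ) -> int ⇒ ( bool ) -> int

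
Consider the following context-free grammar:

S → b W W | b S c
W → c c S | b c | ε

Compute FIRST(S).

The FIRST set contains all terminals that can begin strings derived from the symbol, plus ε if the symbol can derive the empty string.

We compute FIRST(S) using the standard algorithm.
FIRST(S) = {b}
FIRST(W) = {b, c, ε}
Therefore, FIRST(S) = {b}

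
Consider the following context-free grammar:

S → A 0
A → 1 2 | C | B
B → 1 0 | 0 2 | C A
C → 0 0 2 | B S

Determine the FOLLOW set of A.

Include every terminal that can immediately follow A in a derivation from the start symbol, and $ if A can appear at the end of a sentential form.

We compute FOLLOW(A) using the standard algorithm.
FOLLOW(S) starts with {$}.
FIRST(A) = {0, 1}
FIRST(B) = {0, 1}
FIRST(C) = {0, 1}
FIRST(S) = {0, 1}
FOLLOW(A) = {0, 1}
FOLLOW(B) = {0, 1}
FOLLOW(C) = {0, 1}
FOLLOW(S) = {$, 0, 1}
Therefore, FOLLOW(A) = {0, 1}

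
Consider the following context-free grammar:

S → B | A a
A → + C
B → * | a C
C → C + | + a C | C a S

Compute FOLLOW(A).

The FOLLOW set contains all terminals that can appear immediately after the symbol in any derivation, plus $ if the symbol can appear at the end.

We compute FOLLOW(A) using the standard algorithm.
FOLLOW(S) starts with {$}.
FIRST(A) = {+}
FIRST(B) = {*, a}
FIRST(C) = {+}
FIRST(S) = {*, +, a}
FOLLOW(A) = {a}
FOLLOW(B) = {$, +, a}
FOLLOW(C) = {$, +, a}
FOLLOW(S) = {$, +, a}
Therefore, FOLLOW(A) = {a}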